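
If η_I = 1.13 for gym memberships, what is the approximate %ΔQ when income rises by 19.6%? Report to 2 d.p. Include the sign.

%ΔQ ≈ η × %ΔI = 1.13 × 19.6% = 22.15%.

22.15%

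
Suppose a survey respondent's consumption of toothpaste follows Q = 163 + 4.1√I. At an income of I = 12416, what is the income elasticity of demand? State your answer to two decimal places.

At I = 12416: Q = 619.851.
dQ/dI = 4.1/(2√I) = 0.0183977 at this income.
η = (dQ/dI)·(I/Q) = 0.0183977 × (12416/619.851) = 0.37.

0.37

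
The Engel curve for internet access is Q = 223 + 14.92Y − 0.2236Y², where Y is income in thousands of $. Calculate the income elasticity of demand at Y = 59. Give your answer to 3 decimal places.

At Y = 59: Q = 324.9284.
dQ/dY = 14.92 − 0.4472Y = -11.46480.
η = (dQ/dY)·(Y/Q) = -11.46480 × (59/324.9284) = -2.082.

-2.082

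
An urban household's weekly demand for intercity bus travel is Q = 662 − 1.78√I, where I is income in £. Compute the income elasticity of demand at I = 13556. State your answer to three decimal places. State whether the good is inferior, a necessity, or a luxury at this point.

-0.228 (inferior good)

At I = 13556: Q = 454.754.
dQ/dI = -1.78/(2√I) = -0.00764406 at this income.
η = (dQ/dI)·(I/Q) = -0.00764406 × (13556/454.754) = -0.228.
Since η < 0, the good is an inferior good.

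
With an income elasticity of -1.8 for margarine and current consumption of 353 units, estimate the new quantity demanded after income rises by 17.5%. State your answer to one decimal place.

%ΔQ ≈ η × %ΔI = -1.8 × 17.5% = -31.5%.
New Q ≈ 353 × (1 − 0.315) = 241.8.

241.8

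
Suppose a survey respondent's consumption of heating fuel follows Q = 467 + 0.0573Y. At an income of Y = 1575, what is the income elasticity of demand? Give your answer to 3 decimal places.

0.162

At Y = 1575: Q = 557.248.
dQ/dY = 0.0573.
η = (dQ/dY)·(Y/Q) = 0.0573 × (1575/557.248) = 0.162.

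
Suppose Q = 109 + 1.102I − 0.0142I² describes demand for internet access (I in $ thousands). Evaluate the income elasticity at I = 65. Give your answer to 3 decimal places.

At I = 65: Q = 120.6350.
dQ/dI = 1.102 − 0.0284I = -0.74400.
η = (dQ/dI)·(I/Q) = -0.74400 × (65/120.6350) = -0.401.

-0.401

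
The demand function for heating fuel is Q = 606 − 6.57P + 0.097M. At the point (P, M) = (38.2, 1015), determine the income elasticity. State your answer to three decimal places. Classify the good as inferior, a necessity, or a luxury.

0.217 (necessity)

At P = 38.2, M = 1015: Q = 453.481.
Holding P constant, ∂Q/∂M = 0.097.
η_M = (∂Q/∂M)·(M/Q) = 0.097 × (1015/453.481) = 0.217.
Since 0 < η < 1, this is a necessity.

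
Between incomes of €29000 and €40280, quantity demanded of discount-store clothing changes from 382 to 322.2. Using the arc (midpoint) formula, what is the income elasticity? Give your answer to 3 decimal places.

ΔQ = 322.2 − 382 = -59.8; midpoint Q̄ = (382 + 322.2)/2 = 352.1.
ΔI = 40280 − 29000 = 11280; midpoint Ī = (29000 + 40280)/2 = 34640.
η = (ΔQ/Q̄) ÷ (ΔI/Ī) = (-59.8/352.1) ÷ (11280/34640) = -0.522.

-0.522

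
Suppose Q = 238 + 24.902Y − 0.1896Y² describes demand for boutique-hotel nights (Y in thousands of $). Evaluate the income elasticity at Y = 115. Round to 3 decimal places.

-3.620

At Y = 115: Q = 594.2700.
dQ/dY = 24.902 − 0.3792Y = -18.70600.
η = (dQ/dY)·(Y/Q) = -18.70600 × (115/594.2700) = -3.620.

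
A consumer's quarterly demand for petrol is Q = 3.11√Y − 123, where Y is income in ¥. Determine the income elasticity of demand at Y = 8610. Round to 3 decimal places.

0.871

At Y = 8610: Q = 165.577.
dQ/dY = 3.11/(2√Y) = 0.0167583 at this income.
η = (dQ/dY)·(Y/Q) = 0.0167583 × (8610/165.577) = 0.871.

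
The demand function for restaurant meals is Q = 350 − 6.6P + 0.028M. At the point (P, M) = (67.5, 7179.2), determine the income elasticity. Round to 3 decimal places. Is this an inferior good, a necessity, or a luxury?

1.905 (luxury)

At P = 67.5, M = 7179.2: Q = 105.518.
Holding P constant, ∂Q/∂M = 0.028.
η_M = (∂Q/∂M)·(M/Q) = 0.028 × (7179.2/105.518) = 1.905.
Since η > 1, this is a luxury.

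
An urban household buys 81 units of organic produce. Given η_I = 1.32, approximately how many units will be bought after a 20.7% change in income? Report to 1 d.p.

103.1

%ΔQ ≈ η × %ΔI = 1.32 × 20.7% = 27.324%.
New Q ≈ 81 × (1 + 0.27324) = 103.1.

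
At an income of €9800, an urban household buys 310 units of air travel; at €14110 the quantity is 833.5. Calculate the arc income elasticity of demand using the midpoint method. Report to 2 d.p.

ΔQ = 833.5 − 310 = 523.5; midpoint Q̄ = (310 + 833.5)/2 = 571.75.
ΔI = 14110 − 9800 = 4310; midpoint Ī = (9800 + 14110)/2 = 11955.
η = (ΔQ/Q̄) ÷ (ΔI/Ī) = (523.5/571.75) ÷ (4310/11955) = 2.54.

2.54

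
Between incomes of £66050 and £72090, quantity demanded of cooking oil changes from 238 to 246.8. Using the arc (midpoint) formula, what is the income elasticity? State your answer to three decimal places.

0.415

ΔQ = 246.8 − 238 = 8.8; midpoint Q̄ = (238 + 246.8)/2 = 242.4.
ΔI = 72090 − 66050 = 6040; midpoint Ī = (66050 + 72090)/2 = 69070.
η = (ΔQ/Q̄) ÷ (ΔI/Ī) = (8.8/242.4) ÷ (6040/69070) = 0.415.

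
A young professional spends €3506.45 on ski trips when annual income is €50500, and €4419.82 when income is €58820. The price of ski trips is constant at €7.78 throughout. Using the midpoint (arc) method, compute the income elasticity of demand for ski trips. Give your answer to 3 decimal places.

1.514

With a constant price, Q₁ = 3506.45/7.78 = 450.701 and Q₂ = 4419.82/7.78 = 568.100 (equivalently, work directly with expenditure since P cancels).
Midpoint %ΔQ = (4419.82 − 3506.45)/3963.14 = 0.23047; midpoint %ΔI = (58820 − 50500)/54660 = 0.15221.
η = 0.23047 / 0.15221 = 1.514.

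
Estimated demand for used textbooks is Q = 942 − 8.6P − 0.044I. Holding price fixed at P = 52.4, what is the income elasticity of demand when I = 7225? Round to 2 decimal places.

At P = 52.4, I = 7225: Q = 173.460.
Holding P constant, ∂Q/∂I = −0.044.
η_I = (∂Q/∂I)·(I/Q) = -0.044 × (7225/173.460) = -1.83.

-1.83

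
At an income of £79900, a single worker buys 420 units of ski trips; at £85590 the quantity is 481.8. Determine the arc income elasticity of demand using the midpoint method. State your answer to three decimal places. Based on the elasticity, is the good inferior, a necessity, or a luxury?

1.993 (luxury)

ΔQ = 481.8 − 420 = 61.8; midpoint Q̄ = (420 + 481.8)/2 = 450.9.
ΔI = 85590 − 79900 = 5690; midpoint Ī = (79900 + 85590)/2 = 82745.
η = (ΔQ/Q̄) ÷ (ΔI/Ī) = (61.8/450.9) ÷ (5690/82745) = 1.993.
η > 1 ⇒ luxury.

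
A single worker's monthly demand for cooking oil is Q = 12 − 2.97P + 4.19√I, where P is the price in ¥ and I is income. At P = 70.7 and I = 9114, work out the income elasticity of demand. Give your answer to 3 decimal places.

At P = 70.7, I = 9114: Q = 202.029.
Holding P constant, ∂Q/∂I = 4.19/(2√I) = 0.0219447.
η_I = (∂Q/∂I)·(I/Q) = 0.0219447 × (9114/202.029) = 0.990.

0.990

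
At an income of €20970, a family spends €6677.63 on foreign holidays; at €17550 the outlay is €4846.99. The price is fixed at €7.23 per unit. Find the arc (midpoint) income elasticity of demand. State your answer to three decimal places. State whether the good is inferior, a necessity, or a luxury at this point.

With a constant price, Q₁ = 6677.63/7.23 = 923.600 and Q₂ = 4846.99/7.23 = 670.400 (equivalently, work directly with expenditure since P cancels).
Midpoint %ΔQ = (4846.99 − 6677.63)/5762.31 = -0.31769; midpoint %ΔI = (17550 − 20970)/19260 = -0.17757.
η = -0.31769 / -0.17757 = 1.789.
η > 1 ⇒ luxury.

1.789 (luxury)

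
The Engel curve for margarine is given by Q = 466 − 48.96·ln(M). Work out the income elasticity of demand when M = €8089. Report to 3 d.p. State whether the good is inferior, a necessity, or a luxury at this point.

-1.924 (inferior good)

At M = 8089: Q = 25.445.
dQ/dM = -48.96/M = -0.00605266 at this income.
η = (dQ/dM)·(M/Q) = -0.00605266 × (8089/25.445) = -1.924.
Since η < 0, the good is an inferior good.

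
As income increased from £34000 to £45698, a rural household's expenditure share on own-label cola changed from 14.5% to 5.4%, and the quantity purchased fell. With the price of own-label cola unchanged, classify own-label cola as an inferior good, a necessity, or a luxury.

Quantity demanded falls as income rises, so η < 0.

inferior good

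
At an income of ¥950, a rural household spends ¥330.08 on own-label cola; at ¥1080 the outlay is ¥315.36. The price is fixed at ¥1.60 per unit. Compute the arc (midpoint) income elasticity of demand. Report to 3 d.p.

-0.356

With a constant price, Q₁ = 330.08/1.60 = 206.300 and Q₂ = 315.36/1.60 = 197.100 (equivalently, work directly with expenditure since P cancels).
Midpoint %ΔQ = (315.36 − 330.08)/322.72 = -0.04561; midpoint %ΔI = (1080 − 950)/1015 = 0.12808.
η = -0.04561 / 0.12808 = -0.356.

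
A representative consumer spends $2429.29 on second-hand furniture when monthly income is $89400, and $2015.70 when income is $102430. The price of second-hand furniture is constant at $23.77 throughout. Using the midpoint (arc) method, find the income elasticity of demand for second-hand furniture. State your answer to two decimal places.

With a constant price, Q₁ = 2429.29/23.77 = 102.200 and Q₂ = 2015.70/23.77 = 84.800 (equivalently, work directly with expenditure since P cancels).
Midpoint %ΔQ = (2015.70 − 2429.29)/2222.50 = -0.18609; midpoint %ΔI = (102430 − 89400)/95915 = 0.13585.
η = -0.18609 / 0.13585 = -1.37.

-1.37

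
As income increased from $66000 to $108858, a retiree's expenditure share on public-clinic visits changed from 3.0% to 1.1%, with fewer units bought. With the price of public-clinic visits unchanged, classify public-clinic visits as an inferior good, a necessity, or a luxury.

inferior good

Quantity demanded falls as income rises, so η < 0.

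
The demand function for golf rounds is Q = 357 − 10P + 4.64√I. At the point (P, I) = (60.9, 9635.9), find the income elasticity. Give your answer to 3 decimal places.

At P = 60.9, I = 9635.9: Q = 203.475.
Holding P constant, ∂Q/∂I = 4.64/(2√I) = 0.0236343.
η_I = (∂Q/∂I)·(I/Q) = 0.0236343 × (9635.9/203.475) = 1.119.

1.119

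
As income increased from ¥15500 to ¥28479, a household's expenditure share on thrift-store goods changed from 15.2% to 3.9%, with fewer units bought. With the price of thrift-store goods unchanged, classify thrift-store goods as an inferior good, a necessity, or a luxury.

Quantity demanded falls as income rises, so η < 0.

inferior good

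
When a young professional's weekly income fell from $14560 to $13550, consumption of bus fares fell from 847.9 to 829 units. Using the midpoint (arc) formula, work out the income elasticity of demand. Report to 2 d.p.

0.31

ΔQ = 829 − 847.9 = -18.9; midpoint Q̄ = (847.9 + 829)/2 = 838.45.
ΔI = 13550 − 14560 = -1010; midpoint Ī = (14560 + 13550)/2 = 14055.
η = (ΔQ/Q̄) ÷ (ΔI/Ī) = (-18.9/838.45) ÷ (-1010/14055) = 0.31.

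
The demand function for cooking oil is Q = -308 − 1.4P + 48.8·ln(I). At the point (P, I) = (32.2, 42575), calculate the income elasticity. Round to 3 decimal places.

0.292

At P = 32.2, I = 42575: Q = 167.080.
Holding P constant, ∂Q/∂I = 48.8/I = 0.00114621.
η_I = (∂Q/∂I)·(I/Q) = 0.00114621 × (42575/167.080) = 0.292.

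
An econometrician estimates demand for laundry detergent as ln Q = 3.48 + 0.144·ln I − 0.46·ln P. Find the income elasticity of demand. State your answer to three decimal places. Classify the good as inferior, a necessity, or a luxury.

0.144 (necessity)

In a log-linear demand, the coefficient on ln I is the income elasticity.
So η = 0.144.
0 < η < 1 ⇒ necessity.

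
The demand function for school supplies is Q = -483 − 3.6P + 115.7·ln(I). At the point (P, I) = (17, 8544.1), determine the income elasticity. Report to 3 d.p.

At P = 17, I = 8544.1: Q = 503.232.
Holding P constant, ∂Q/∂I = 115.7/I = 0.0135415.
η_I = (∂Q/∂I)·(I/Q) = 0.0135415 × (8544.1/503.232) = 0.230.

0.230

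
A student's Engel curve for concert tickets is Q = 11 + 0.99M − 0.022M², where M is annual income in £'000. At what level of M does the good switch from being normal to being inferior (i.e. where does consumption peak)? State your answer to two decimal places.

22.50

dQ/dM = 0.99 − 0.044M.
The good is inferior where dQ/dM < 0. Setting dQ/dM = 0 gives M = 0.99 / 0.044 = 22.50.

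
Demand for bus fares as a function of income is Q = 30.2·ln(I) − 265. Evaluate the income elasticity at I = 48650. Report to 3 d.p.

0.496

At I = 48650: Q = 60.931.
dQ/dI = 30.2/I = 0.000620761 at this income.
η = (dQ/dI)·(I/Q) = 0.000620761 × (48650/60.931) = 0.496.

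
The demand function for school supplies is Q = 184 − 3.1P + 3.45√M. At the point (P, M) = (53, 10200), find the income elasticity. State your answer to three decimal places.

At P = 53, M = 10200: Q = 368.133.
Holding P constant, ∂Q/∂M = 3.45/(2√M) = 0.01708.
η_M = (∂Q/∂M)·(M/Q) = 0.01708 × (10200/368.133) = 0.473.

0.473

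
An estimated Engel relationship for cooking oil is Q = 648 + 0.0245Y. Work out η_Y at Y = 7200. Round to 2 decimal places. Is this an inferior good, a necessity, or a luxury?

At Y = 7200: Q = 824.400.
dQ/dY = 0.0245.
η = (dQ/dY)·(Y/Q) = 0.0245 × (7200/824.400) = 0.21.
Since 0 < η < 1, the good is a necessity.

0.21 (necessity)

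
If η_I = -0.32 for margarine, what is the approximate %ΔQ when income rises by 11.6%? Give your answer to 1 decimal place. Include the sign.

%ΔQ ≈ η × %ΔI = -0.32 × 11.6% = -3.7%.

-3.7%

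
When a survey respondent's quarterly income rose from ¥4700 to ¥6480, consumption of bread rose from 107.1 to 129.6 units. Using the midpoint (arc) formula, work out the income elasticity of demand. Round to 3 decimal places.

0.597

ΔQ = 129.6 − 107.1 = 22.5; midpoint Q̄ = (107.1 + 129.6)/2 = 118.35.
ΔI = 6480 − 4700 = 1780; midpoint Ī = (4700 + 6480)/2 = 5590.
η = (ΔQ/Q̄) ÷ (ΔI/Ī) = (22.5/118.35) ÷ (1780/5590) = 0.597.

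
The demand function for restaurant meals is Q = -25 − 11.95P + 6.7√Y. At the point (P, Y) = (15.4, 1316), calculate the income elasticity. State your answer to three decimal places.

3.572

At P = 15.4, Y = 1316: Q = 34.024.
Holding P constant, ∂Q/∂Y = 6.7/(2√Y) = 0.0923457.
η_Y = (∂Q/∂Y)·(Y/Q) = 0.0923457 × (1316/34.024) = 3.572.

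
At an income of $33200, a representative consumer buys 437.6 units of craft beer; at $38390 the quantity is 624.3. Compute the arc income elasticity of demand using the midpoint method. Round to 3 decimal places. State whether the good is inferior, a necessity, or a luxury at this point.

2.425 (luxury)

ΔQ = 624.3 − 437.6 = 186.7; midpoint Q̄ = (437.6 + 624.3)/2 = 530.95.
ΔI = 38390 − 33200 = 5190; midpoint Ī = (33200 + 38390)/2 = 35795.
η = (ΔQ/Q̄) ÷ (ΔI/Ī) = (186.7/530.95) ÷ (5190/35795) = 2.425.
η > 1 ⇒ luxury.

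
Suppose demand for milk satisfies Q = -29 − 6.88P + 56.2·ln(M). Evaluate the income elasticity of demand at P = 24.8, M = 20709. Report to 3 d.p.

At P = 24.8, M = 20709: Q = 358.910.
Holding P constant, ∂Q/∂M = 56.2/M = 0.0027138.
η_M = (∂Q/∂M)·(M/Q) = 0.0027138 × (20709/358.910) = 0.157.

0.157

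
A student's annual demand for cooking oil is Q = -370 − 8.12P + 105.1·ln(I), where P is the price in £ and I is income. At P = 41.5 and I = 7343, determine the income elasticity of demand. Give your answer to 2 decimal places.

0.46

At P = 41.5, I = 7343: Q = 228.568.
Holding P constant, ∂Q/∂I = 105.1/I = 0.014313.
η_I = (∂Q/∂I)·(I/Q) = 0.014313 × (7343/228.568) = 0.46.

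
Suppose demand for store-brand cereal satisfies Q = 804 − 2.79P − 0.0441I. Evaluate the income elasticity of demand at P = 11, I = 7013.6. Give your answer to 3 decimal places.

-0.667

At P = 11, I = 7013.6: Q = 464.010.
Holding P constant, ∂Q/∂I = −0.0441.
η_I = (∂Q/∂I)·(I/Q) = -0.0441 × (7013.6/464.010) = -0.667.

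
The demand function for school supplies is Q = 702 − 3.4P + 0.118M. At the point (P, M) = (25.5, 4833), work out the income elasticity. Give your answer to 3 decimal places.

0.481

At P = 25.5, M = 4833: Q = 1185.594.
Holding P constant, ∂Q/∂M = 0.118.
η_M = (∂Q/∂M)·(M/Q) = 0.118 × (4833/1185.594) = 0.481.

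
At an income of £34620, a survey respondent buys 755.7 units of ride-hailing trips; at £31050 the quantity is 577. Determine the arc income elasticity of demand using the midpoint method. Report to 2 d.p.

ΔQ = 577 − 755.7 = -178.7; midpoint Q̄ = (755.7 + 577)/2 = 666.35.
ΔI = 31050 − 34620 = -3570; midpoint Ī = (34620 + 31050)/2 = 32835.
η = (ΔQ/Q̄) ÷ (ΔI/Ī) = (-178.7/666.35) ÷ (-3570/32835) = 2.47.

2.47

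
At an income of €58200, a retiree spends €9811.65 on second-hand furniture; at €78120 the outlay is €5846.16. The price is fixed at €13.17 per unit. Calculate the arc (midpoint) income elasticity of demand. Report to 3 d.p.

With a constant price, Q₁ = 9811.65/13.17 = 745.000 and Q₂ = 5846.16/13.17 = 443.900 (equivalently, work directly with expenditure since P cancels).
Midpoint %ΔQ = (5846.16 − 9811.65)/7828.91 = -0.50652; midpoint %ΔI = (78120 − 58200)/68160 = 0.29225.
η = -0.50652 / 0.29225 = -1.733.

-1.733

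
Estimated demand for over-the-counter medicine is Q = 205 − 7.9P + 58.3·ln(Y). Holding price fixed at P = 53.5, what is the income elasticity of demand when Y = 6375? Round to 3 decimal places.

At P = 53.5, Y = 6375: Q = 293.066.
Holding P constant, ∂Q/∂Y = 58.3/Y = 0.0091451.
η_Y = (∂Q/∂Y)·(Y/Q) = 0.0091451 × (6375/293.066) = 0.199.

0.199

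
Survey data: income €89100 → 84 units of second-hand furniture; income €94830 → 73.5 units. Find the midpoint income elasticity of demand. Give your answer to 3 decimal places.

-2.140

ΔQ = 73.5 − 84 = -10.5; midpoint Q̄ = (84 + 73.5)/2 = 78.75.
ΔI = 94830 − 89100 = 5730; midpoint Ī = (89100 + 94830)/2 = 91965.
η = (ΔQ/Q̄) ÷ (ΔI/Ī) = (-10.5/78.75) ÷ (5730/91965) = -2.140.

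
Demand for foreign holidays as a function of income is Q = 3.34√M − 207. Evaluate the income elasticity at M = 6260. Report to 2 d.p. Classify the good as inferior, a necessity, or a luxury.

2.31 (luxury)

At M = 6260: Q = 57.261.
dQ/dM = 3.34/(2√M) = 0.0211071 at this income.
η = (dQ/dM)·(M/Q) = 0.0211071 × (6260/57.261) = 2.31.
Since η > 1, the good is a luxury.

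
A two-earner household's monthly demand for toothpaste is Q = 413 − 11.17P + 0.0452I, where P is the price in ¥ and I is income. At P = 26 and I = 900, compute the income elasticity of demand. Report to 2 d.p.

At P = 26, I = 900: Q = 163.260.
Holding P constant, ∂Q/∂I = 0.0452.
η_I = (∂Q/∂I)·(I/Q) = 0.0452 × (900/163.260) = 0.25.

0.25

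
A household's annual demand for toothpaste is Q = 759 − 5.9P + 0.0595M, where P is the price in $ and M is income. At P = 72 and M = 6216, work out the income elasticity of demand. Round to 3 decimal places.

At P = 72, M = 6216: Q = 704.052.
Holding P constant, ∂Q/∂M = 0.0595.
η_M = (∂Q/∂M)·(M/Q) = 0.0595 × (6216/704.052) = 0.525.

0.525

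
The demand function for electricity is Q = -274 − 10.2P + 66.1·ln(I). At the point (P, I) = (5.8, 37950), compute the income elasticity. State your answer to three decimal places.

0.182

At P = 5.8, I = 37950: Q = 363.800.
Holding P constant, ∂Q/∂I = 66.1/I = 0.00174177.
η_I = (∂Q/∂I)·(I/Q) = 0.00174177 × (37950/363.800) = 0.182.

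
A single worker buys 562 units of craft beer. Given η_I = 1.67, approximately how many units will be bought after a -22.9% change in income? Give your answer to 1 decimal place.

%ΔQ ≈ η × %ΔI = 1.67 × (-22.9%) = -38.243%.
New Q ≈ 562 × (1 − 0.38243) = 347.1.

347.1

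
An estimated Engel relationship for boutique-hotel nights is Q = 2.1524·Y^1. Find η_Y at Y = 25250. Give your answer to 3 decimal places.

For Q = A·Y^β the income elasticity is constant and equal to β.
Here β = 1, so η = 1.000.

1.000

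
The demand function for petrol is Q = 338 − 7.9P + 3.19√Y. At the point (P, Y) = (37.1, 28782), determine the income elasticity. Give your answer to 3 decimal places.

At P = 37.1, Y = 28782: Q = 586.102.
Holding P constant, ∂Q/∂Y = 3.19/(2√Y) = 0.00940157.
η_Y = (∂Q/∂Y)·(Y/Q) = 0.00940157 × (28782/586.102) = 0.462.

0.462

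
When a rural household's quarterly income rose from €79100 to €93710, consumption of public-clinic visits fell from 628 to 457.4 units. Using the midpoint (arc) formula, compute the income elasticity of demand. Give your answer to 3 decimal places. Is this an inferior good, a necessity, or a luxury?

ΔQ = 457.4 − 628 = -170.6; midpoint Q̄ = (628 + 457.4)/2 = 542.7.
ΔI = 93710 − 79100 = 14610; midpoint Ī = (79100 + 93710)/2 = 86405.
η = (ΔQ/Q̄) ÷ (ΔI/Ī) = (-170.6/542.7) ÷ (14610/86405) = -1.859.
η < 0 ⇒ inferior good.

-1.859 (inferior good)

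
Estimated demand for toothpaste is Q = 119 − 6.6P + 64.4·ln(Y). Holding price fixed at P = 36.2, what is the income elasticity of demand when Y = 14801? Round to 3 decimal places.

At P = 36.2, Y = 14801: Q = 498.478.
Holding P constant, ∂Q/∂Y = 64.4/Y = 0.00435106.
η_Y = (∂Q/∂Y)·(Y/Q) = 0.00435106 × (14801/498.478) = 0.129.

0.129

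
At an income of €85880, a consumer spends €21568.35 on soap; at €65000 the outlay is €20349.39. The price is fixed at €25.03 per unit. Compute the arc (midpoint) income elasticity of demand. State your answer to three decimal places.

With a constant price, Q₁ = 21568.35/25.03 = 861.700 and Q₂ = 20349.39/25.03 = 813.000 (equivalently, work directly with expenditure since P cancels).
Midpoint %ΔQ = (20349.39 − 21568.35)/20958.87 = -0.05816; midpoint %ΔI = (65000 − 85880)/75440 = -0.27678.
η = -0.05816 / -0.27678 = 0.210.

0.210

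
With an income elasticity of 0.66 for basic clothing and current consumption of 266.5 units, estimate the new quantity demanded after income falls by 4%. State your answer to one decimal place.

259.5

%ΔQ ≈ η × %ΔI = 0.66 × (-4%) = -2.64%.
New Q ≈ 266.5 × (1 − 0.0264) = 259.5.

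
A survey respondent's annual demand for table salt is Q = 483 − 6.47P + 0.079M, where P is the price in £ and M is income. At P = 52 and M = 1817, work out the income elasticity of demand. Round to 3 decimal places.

0.495

At P = 52, M = 1817: Q = 290.103.
Holding P constant, ∂Q/∂M = 0.079.
η_M = (∂Q/∂M)·(M/Q) = 0.079 × (1817/290.103) = 0.495.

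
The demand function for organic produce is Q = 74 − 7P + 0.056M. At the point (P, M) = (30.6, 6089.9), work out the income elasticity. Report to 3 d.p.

At P = 30.6, M = 6089.9: Q = 200.834.
Holding P constant, ∂Q/∂M = 0.056.
η_M = (∂Q/∂M)·(M/Q) = 0.056 × (6089.9/200.834) = 1.698.

1.698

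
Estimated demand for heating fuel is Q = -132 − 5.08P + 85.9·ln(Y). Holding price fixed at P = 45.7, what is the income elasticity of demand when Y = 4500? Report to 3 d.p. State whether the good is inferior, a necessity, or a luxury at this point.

At P = 45.7, Y = 4500: Q = 358.420.
Holding P constant, ∂Q/∂Y = 85.9/Y = 0.0190889.
η_Y = (∂Q/∂Y)·(Y/Q) = 0.0190889 × (4500/358.420) = 0.240.
Since 0 < η < 1, this is a necessity.

0.240 (necessity)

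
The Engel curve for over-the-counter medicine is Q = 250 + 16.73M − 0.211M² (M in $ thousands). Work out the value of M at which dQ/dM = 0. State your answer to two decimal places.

39.64

dQ/dM = 16.73 − 0.422M.
The good is inferior where dQ/dM < 0. Setting dQ/dM = 0 gives M = 16.73 / 0.422 = 39.64.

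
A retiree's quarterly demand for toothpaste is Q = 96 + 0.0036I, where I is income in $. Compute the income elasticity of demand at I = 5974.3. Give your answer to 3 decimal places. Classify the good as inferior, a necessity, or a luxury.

0.183 (necessity)

At I = 5974.3: Q = 117.507.
dQ/dI = 0.0036.
η = (dQ/dI)·(I/Q) = 0.0036 × (5974.3/117.507) = 0.183.
Since 0 < η < 1, the good is a necessity.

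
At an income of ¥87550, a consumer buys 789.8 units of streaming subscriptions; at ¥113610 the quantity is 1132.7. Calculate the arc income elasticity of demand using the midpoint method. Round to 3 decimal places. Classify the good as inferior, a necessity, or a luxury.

ΔQ = 1132.7 − 789.8 = 342.9; midpoint Q̄ = (789.8 + 1132.7)/2 = 961.25.
ΔI = 113610 − 87550 = 26060; midpoint Ī = (87550 + 113610)/2 = 100580.
η = (ΔQ/Q̄) ÷ (ΔI/Ī) = (342.9/961.25) ÷ (26060/100580) = 1.377.
η > 1 ⇒ luxury.

1.377 (luxury)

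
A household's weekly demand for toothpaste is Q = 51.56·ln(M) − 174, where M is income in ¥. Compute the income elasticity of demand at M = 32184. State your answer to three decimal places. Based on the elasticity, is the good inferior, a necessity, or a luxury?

0.143 (necessity)

At M = 32184: Q = 361.153.
dQ/dM = 51.56/M = 0.00160204 at this income.
η = (dQ/dM)·(M/Q) = 0.00160204 × (32184/361.153) = 0.143.
Since 0 < η < 1, the good is a necessity.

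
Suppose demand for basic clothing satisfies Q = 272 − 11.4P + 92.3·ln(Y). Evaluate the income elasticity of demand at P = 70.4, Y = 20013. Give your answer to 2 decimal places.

At P = 70.4, Y = 20013: Q = 383.592.
Holding P constant, ∂Q/∂Y = 92.3/Y = 0.004612.
η_Y = (∂Q/∂Y)·(Y/Q) = 0.004612 × (20013/383.592) = 0.24.

0.24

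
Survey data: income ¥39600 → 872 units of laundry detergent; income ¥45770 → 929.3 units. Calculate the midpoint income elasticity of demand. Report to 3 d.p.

0.440

ΔQ = 929.3 − 872 = 57.3; midpoint Q̄ = (872 + 929.3)/2 = 900.65.
ΔI = 45770 − 39600 = 6170; midpoint Ī = (39600 + 45770)/2 = 42685.
η = (ΔQ/Q̄) ÷ (ΔI/Ī) = (57.3/900.65) ÷ (6170/42685) = 0.440.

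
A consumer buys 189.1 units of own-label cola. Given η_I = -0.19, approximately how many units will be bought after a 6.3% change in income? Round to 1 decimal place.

%ΔQ ≈ η × %ΔI = -0.19 × 6.3% = -1.197%.
New Q ≈ 189.1 × (1 − 0.01197) = 186.8.

186.8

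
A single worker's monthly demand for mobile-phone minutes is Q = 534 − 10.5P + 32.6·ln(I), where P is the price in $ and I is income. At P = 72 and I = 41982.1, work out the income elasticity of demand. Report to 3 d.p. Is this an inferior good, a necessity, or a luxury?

At P = 72, I = 41982.1: Q = 125.027.
Holding P constant, ∂Q/∂I = 32.6/I = 0.000776521.
η_I = (∂Q/∂I)·(I/Q) = 0.000776521 × (41982.1/125.027) = 0.261.
Since 0 < η < 1, this is a necessity.

0.261 (necessity)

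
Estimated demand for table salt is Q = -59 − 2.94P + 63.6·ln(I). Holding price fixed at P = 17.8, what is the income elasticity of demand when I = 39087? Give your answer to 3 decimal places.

At P = 17.8, I = 39087: Q = 561.145.
Holding P constant, ∂Q/∂I = 63.6/I = 0.00162714.
η_I = (∂Q/∂I)·(I/Q) = 0.00162714 × (39087/561.145) = 0.113.

0.113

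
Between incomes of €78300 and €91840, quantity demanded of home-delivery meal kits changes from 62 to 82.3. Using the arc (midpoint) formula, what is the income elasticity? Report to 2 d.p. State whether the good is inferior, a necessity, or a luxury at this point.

ΔQ = 82.3 − 62 = 20.3; midpoint Q̄ = (62 + 82.3)/2 = 72.15.
ΔI = 91840 − 78300 = 13540; midpoint Ī = (78300 + 91840)/2 = 85070.
η = (ΔQ/Q̄) ÷ (ΔI/Ī) = (20.3/72.15) ÷ (13540/85070) = 1.77.
η > 1 ⇒ luxury.

1.77 (luxury)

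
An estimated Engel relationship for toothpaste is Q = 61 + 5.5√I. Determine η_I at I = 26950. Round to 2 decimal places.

0.47

At I = 26950: Q = 963.905.
dQ/dI = 5.5/(2√I) = 0.0167515 at this income.
η = (dQ/dI)·(I/Q) = 0.0167515 × (26950/963.905) = 0.47.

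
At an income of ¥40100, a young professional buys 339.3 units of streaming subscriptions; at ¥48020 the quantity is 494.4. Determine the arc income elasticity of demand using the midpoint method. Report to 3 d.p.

2.070

ΔQ = 494.4 − 339.3 = 155.1; midpoint Q̄ = (339.3 + 494.4)/2 = 416.85.
ΔI = 48020 − 40100 = 7920; midpoint Ī = (40100 + 48020)/2 = 44060.
η = (ΔQ/Q̄) ÷ (ΔI/Ī) = (155.1/416.85) ÷ (7920/44060) = 2.070.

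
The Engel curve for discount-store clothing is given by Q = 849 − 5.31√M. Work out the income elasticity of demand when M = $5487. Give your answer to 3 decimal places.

-0.432

At M = 5487: Q = 455.666.
dQ/dM = -5.31/(2√M) = -0.0358424 at this income.
η = (dQ/dM)·(M/Q) = -0.0358424 × (5487/455.666) = -0.432.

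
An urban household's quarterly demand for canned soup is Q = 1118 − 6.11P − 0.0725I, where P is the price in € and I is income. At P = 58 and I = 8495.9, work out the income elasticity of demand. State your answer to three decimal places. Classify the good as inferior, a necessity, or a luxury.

At P = 58, I = 8495.9: Q = 147.667.
Holding P constant, ∂Q/∂I = −0.0725.
η_I = (∂Q/∂I)·(I/Q) = -0.0725 × (8495.9/147.667) = -4.171.
Since η < 0, this is an inferior good.

-4.171 (inferior good)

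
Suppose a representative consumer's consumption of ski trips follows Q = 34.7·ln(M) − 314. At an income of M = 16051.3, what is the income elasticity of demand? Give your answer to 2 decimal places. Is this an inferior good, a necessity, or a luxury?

At M = 16051.3: Q = 22.019.
dQ/dM = 34.7/M = 0.00216182 at this income.
η = (dQ/dM)·(M/Q) = 0.00216182 × (16051.3/22.019) = 1.58.
Since η > 1, the good is a luxury.

1.58 (luxury)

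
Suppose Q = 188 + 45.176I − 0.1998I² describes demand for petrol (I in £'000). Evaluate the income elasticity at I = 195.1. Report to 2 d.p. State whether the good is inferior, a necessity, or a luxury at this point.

-4.58 (inferior good)

At I = 195.1: Q = 1396.6484.
dQ/dI = 45.176 − 0.3996I = -32.78596.
η = (dQ/dI)·(I/Q) = -32.78596 × (195.1/1396.6484) = -4.58.
η < 0 ⇒ inferior good.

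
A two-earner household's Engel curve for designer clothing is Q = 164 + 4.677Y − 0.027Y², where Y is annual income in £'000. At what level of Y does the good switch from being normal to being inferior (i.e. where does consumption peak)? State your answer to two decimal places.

86.61

dQ/dY = 4.677 − 0.054Y.
The good is inferior where dQ/dY < 0. Setting dQ/dY = 0 gives Y = 4.677 / 0.054 = 86.61.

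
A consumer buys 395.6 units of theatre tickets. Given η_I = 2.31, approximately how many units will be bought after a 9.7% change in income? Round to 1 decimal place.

%ΔQ ≈ η × %ΔI = 2.31 × 9.7% = 22.407%.
New Q ≈ 395.6 × (1 + 0.22407) = 484.2.

484.2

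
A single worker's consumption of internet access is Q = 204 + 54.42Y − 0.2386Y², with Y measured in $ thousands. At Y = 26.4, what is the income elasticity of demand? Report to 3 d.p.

0.749

At Y = 26.4: Q = 1474.3933.
dQ/dY = 54.42 − 0.4772Y = 41.82192.
η = (dQ/dY)·(Y/Q) = 41.82192 × (26.4/1474.3933) = 0.749.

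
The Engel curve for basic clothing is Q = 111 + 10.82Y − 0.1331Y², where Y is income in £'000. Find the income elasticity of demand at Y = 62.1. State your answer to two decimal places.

-1.32

At Y = 62.1: Q = 269.6338.
dQ/dY = 10.82 − 0.2662Y = -5.71102.
η = (dQ/dY)·(Y/Q) = -5.71102 × (62.1/269.6338) = -1.32.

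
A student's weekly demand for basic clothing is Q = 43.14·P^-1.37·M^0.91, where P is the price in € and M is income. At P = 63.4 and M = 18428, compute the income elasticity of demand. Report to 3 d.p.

0.910

For a multiplicative demand Q = A·P^α·M^β, the income elasticity is β everywhere.
Here β = 0.91, so η = 0.910.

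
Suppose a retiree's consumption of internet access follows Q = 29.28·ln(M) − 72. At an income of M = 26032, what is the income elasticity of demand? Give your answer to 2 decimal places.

0.13

At M = 26032: Q = 225.692.
dQ/dM = 29.28/M = 0.00112477 at this income.
η = (dQ/dM)·(M/Q) = 0.00112477 × (26032/225.692) = 0.13.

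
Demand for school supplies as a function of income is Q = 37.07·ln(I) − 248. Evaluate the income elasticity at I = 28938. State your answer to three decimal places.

0.279

At I = 28938: Q = 132.817.
dQ/dI = 37.07/I = 0.00128101 at this income.
η = (dQ/dI)·(I/Q) = 0.00128101 × (28938/132.817) = 0.279.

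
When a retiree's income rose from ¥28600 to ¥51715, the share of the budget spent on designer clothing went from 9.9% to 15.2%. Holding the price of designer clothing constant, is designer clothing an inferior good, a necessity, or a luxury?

The budget share rises as income rises, so η > 1.

luxury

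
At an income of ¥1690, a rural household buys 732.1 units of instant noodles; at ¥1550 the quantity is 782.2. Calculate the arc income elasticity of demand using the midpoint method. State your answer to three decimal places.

ΔQ = 782.2 − 732.1 = 50.1; midpoint Q̄ = (732.1 + 782.2)/2 = 757.15.
ΔI = 1550 − 1690 = -140; midpoint Ī = (1690 + 1550)/2 = 1620.
η = (ΔQ/Q̄) ÷ (ΔI/Ī) = (50.1/757.15) ÷ (-140/1620) = -0.766.

-0.766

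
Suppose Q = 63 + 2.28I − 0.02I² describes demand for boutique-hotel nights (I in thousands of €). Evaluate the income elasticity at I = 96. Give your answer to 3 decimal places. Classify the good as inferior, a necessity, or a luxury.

At I = 96: Q = 97.5600.
dQ/dI = 2.28 − 0.04I = -1.56000.
η = (dQ/dI)·(I/Q) = -1.56000 × (96/97.5600) = -1.535.
η < 0 ⇒ inferior good.

-1.535 (inferior good)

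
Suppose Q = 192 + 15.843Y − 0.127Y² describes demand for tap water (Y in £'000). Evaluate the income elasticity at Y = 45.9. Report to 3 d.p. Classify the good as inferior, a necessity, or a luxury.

At Y = 45.9: Q = 651.6288.
dQ/dY = 15.843 − 0.254Y = 4.18440.
η = (dQ/dY)·(Y/Q) = 4.18440 × (45.9/651.6288) = 0.295.
0 < η < 1 ⇒ necessity.

0.295 (necessity)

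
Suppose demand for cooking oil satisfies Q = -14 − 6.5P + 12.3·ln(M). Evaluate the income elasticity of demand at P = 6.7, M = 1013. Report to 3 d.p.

0.446

At P = 6.7, M = 1013: Q = 27.574.
Holding P constant, ∂Q/∂M = 12.3/M = 0.0121422.
η_M = (∂Q/∂M)·(M/Q) = 0.0121422 × (1013/27.574) = 0.446.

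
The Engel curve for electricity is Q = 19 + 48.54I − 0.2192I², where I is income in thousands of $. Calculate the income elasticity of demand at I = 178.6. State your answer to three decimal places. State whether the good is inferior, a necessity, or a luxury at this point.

-3.133 (inferior good)

At I = 178.6: Q = 1696.2112.
dQ/dI = 48.54 − 0.4384I = -29.75824.
η = (dQ/dI)·(I/Q) = -29.75824 × (178.6/1696.2112) = -3.133.
η < 0 ⇒ inferior good.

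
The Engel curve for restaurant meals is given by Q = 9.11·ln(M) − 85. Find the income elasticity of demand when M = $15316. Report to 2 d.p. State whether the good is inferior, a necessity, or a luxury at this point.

At M = 15316: Q = 2.790.
dQ/dM = 9.11/M = 0.000594803 at this income.
η = (dQ/dM)·(M/Q) = 0.000594803 × (15316/2.790) = 3.27.
Since η > 1, the good is a luxury.

3.27 (luxury)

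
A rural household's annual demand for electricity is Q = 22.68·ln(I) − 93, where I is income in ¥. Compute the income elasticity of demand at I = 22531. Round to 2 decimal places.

0.17

At I = 22531: Q = 134.314.
dQ/dI = 22.68/I = 0.00100661 at this income.
η = (dQ/dI)·(I/Q) = 0.00100661 × (22531/134.314) = 0.17.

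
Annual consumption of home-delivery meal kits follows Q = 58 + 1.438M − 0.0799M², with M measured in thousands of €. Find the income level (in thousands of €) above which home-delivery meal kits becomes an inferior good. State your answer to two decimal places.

dQ/dM = 1.438 − 0.1598M.
The good is inferior where dQ/dM < 0. Setting dQ/dM = 0 gives M = 1.438 / 0.1598 = 9.00.

9.00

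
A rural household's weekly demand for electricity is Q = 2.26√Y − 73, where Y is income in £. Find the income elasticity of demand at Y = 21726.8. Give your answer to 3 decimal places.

At Y = 21726.8: Q = 260.124.
dQ/dY = 2.26/(2√Y) = 0.00766621 at this income.
η = (dQ/dY)·(Y/Q) = 0.00766621 × (21726.8/260.124) = 0.640.

0.640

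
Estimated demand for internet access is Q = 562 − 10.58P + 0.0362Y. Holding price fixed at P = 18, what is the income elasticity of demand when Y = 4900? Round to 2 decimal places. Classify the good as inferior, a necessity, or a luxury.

At P = 18, Y = 4900: Q = 548.940.
Holding P constant, ∂Q/∂Y = 0.0362.
η_Y = (∂Q/∂Y)·(Y/Q) = 0.0362 × (4900/548.940) = 0.32.
Since 0 < η < 1, this is a necessity.

0.32 (necessity)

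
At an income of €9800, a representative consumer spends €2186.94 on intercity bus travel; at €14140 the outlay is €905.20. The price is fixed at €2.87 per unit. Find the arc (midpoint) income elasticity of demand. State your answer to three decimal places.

With a constant price, Q₁ = 2186.94/2.87 = 762.000 and Q₂ = 905.20/2.87 = 315.401 (equivalently, work directly with expenditure since P cancels).
Midpoint %ΔQ = (905.20 − 2186.94)/1546.07 = -0.82903; midpoint %ΔI = (14140 − 9800)/11970 = 0.36257.
η = -0.82903 / 0.36257 = -2.287.

-2.287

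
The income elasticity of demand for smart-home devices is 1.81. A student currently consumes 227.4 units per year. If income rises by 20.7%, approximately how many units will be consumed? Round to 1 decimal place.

312.6

%ΔQ ≈ η × %ΔI = 1.81 × 20.7% = 37.467%.
New Q ≈ 227.4 × (1 + 0.37467) = 312.6.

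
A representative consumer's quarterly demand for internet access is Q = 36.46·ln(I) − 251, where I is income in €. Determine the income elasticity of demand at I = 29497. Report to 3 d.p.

0.293

At I = 29497: Q = 124.248.
dQ/dI = 36.46/I = 0.00123606 at this income.
η = (dQ/dI)·(I/Q) = 0.00123606 × (29497/124.248) = 0.293.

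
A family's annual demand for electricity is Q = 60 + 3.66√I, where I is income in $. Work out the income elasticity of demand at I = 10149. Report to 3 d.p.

0.430

At I = 10149: Q = 428.717.
dQ/dI = 3.66/(2√I) = 0.0181652 at this income.
η = (dQ/dI)·(I/Q) = 0.0181652 × (10149/428.717) = 0.430.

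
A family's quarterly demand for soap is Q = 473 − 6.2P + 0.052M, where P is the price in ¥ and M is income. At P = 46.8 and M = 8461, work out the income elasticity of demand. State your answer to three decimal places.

At P = 46.8, M = 8461: Q = 622.812.
Holding P constant, ∂Q/∂M = 0.052.
η_M = (∂Q/∂M)·(M/Q) = 0.052 × (8461/622.812) = 0.706.

0.706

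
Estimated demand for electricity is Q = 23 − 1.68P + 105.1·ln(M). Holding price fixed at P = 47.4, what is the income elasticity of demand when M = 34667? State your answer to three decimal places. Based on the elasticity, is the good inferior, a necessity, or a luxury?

At P = 47.4, M = 34667: Q = 1042.035.
Holding P constant, ∂Q/∂M = 105.1/M = 0.0030317.
η_M = (∂Q/∂M)·(M/Q) = 0.0030317 × (34667/1042.035) = 0.101.
Since 0 < η < 1, this is a necessity.

0.101 (necessity)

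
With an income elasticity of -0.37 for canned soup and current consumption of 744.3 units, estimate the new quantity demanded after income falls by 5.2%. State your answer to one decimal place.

%ΔQ ≈ η × %ΔI = -0.37 × (-5.2%) = 1.924%.
New Q ≈ 744.3 × (1 + 0.01924) = 758.6.

758.6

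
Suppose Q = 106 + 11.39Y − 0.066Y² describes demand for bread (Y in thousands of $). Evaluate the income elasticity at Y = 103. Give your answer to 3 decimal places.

At Y = 103: Q = 578.9760.
dQ/dY = 11.39 − 0.132Y = -2.20600.
η = (dQ/dY)·(Y/Q) = -2.20600 × (103/578.9760) = -0.392.

-0.392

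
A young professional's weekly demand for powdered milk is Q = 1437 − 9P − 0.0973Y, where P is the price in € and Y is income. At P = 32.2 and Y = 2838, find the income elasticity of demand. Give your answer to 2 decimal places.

-0.32

At P = 32.2, Y = 2838: Q = 871.063.
Holding P constant, ∂Q/∂Y = −0.0973.
η_Y = (∂Q/∂Y)·(Y/Q) = -0.0973 × (2838/871.063) = -0.32.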